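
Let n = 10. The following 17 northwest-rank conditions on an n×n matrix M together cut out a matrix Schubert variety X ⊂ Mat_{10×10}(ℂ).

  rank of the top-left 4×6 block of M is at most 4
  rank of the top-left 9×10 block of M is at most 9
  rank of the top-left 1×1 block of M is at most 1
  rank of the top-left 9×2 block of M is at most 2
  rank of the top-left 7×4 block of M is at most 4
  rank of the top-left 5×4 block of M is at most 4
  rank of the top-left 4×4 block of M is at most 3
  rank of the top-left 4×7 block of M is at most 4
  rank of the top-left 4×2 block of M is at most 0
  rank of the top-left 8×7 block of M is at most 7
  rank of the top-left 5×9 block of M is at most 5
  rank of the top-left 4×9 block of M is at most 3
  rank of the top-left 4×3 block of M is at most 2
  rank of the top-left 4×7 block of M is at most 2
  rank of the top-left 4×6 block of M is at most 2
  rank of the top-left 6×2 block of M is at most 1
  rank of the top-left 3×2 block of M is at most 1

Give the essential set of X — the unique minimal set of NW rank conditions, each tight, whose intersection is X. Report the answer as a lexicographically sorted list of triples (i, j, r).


Reconstructing r_w from the 17 given conditions:

  i=1: 0 | 0 | 1 | 1 | 1 | 1 | 1 | 1 | 1 | 1
  i=2: 0 | 0 | 1 | 2 | 2 | 2 | 2 | 2 | 2 | 2
  i=3: 0 | 0 | 1 | 2 | 2 | 2 | 2 | 3 | 3 | 3
  i=4: 0 | 0 | 1 | 2 | 2 | 2 | 2 | 3 | 3 | 4
  i=5: 1 | 1 | 2 | 3 | 3 | 3 | 3 | 4 | 4 | 5
  i=6: 1 | 1 | 2 | 3 | 4 | 4 | 4 | 5 | 5 | 6
  i=7: 1 | 2 | 3 | 4 | 5 | 5 | 5 | 6 | 6 | 7
  i=8: 1 | 2 | 3 | 4 | 5 | 6 | 6 | 7 | 7 | 8
  i=9: 1 | 2 | 3 | 4 | 5 | 6 | 7 | 8 | 8 | 9
  i=10: 1 | 2 | 3 | 4 | 5 | 6 | 7 | 8 | 9 | 10

so w = (3, 4, 8, 10, 1, 5, 2, 6, 7, 9).

Rothe diagram D(w) (16 cells), 4 SE-corners (essential conditions):

[(4, 2, 0), (4, 7, 2), (4, 9, 3), (6, 2, 1)]


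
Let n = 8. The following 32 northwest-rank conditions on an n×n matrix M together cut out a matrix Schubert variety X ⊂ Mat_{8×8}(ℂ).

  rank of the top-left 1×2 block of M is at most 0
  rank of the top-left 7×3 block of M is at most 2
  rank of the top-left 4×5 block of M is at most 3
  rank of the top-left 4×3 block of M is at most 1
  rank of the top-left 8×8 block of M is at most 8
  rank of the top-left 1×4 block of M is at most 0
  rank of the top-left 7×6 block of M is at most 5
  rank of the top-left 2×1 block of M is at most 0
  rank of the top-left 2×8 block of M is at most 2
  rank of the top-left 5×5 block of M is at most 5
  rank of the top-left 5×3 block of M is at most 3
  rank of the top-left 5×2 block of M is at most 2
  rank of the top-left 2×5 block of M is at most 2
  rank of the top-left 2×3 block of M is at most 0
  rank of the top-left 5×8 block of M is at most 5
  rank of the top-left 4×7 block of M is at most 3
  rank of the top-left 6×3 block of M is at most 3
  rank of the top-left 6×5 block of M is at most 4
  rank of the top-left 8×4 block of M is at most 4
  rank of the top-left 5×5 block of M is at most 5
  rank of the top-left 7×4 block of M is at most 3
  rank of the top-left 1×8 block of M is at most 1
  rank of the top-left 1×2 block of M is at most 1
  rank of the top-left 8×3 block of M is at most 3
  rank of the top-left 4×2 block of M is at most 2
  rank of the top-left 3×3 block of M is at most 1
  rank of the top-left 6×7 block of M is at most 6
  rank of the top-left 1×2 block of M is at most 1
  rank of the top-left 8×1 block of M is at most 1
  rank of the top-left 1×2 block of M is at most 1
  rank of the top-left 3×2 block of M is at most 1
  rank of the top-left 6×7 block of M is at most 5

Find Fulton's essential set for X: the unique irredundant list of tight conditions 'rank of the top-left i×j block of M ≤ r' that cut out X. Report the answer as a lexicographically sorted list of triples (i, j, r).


The tightest implied rank at each (i,j), from the 32 conditions:

  R[1]: 0  0  0  0  1  1  1  1
  R[2]: 0  0  0  1  2  2  2  2
  R[3]: 1  1  1  2  3  3  3  3
  R[4]: 1  1  1  2  3  3  3  4
  R[5]: 1  2  2  3  4  4  4  5
  R[6]: 1  2  2  3  4  5  5  6
  R[7]: 1  2  2  3  4  5  6  7
  R[8]: 1  2  3  4  5  6  7  8

hence w(1..8) = (5, 4, 1, 8, 2, 6, 7, 3).

5 SE-corners of the 13-cell Rothe diagram give Ess(w):

[(1, 4, 0), (2, 3, 0), (4, 3, 1), (4, 7, 3), (7, 3, 2)]


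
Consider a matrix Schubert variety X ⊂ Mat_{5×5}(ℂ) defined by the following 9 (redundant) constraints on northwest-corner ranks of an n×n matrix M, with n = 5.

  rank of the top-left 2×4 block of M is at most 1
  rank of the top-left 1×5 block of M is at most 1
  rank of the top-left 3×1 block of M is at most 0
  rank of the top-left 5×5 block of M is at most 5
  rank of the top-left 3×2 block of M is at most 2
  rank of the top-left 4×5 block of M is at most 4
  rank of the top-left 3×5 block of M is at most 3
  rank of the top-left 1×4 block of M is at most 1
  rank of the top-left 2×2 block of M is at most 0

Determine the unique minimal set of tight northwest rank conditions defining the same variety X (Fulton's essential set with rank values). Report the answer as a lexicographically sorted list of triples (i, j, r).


Propagating the 9 rank bounds to every northwest block:

  row 1: 0 | 0 | 1 | 1 | 1
  row 2: 0 | 0 | 1 | 1 | 2
  row 3: 0 | 1 | 2 | 2 | 3
  row 4: 1 | 2 | 3 | 3 | 4
  row 5: 1 | 2 | 3 | 4 | 5

so w = (3, 5, 2, 1, 4).

|D(w)|=6, |Ess(w)|=3:

[(2, 2, 0), (2, 4, 1), (3, 1, 0)]


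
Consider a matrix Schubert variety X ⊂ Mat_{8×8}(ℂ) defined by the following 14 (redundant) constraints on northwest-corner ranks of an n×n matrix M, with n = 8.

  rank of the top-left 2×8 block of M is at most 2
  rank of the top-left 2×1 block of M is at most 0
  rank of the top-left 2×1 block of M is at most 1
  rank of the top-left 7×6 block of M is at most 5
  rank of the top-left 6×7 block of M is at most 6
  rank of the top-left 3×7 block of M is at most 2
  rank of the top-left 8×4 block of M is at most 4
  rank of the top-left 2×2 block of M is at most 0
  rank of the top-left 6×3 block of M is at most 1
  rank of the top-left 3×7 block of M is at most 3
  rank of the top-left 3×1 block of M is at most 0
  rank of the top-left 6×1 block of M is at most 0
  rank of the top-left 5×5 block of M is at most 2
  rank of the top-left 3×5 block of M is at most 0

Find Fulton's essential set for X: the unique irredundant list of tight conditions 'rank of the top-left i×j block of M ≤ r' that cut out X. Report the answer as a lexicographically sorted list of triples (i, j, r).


Rank table r_w(8×8) implied by the 14 constraints:

  0  0  0  0  0  1  1  1
  0  0  0  0  0  1  2  2
  0  0  0  0  0  1  2  3
  0  1  1  1  1  2  3  4
  0  1  1  2  2  3  4  5
  0  1  1  2  3  4  5  6
  1  2  2  3  4  5  6  7
  1  2  3  4  5  6  7  8

second differences of R give the permutation w = (6, 7, 8, 2, 4, 5, 1, 3).

Fulton essential set (3 of the 20 Rothe cells):

[(3, 5, 0), (6, 1, 0), (6, 3, 1)]


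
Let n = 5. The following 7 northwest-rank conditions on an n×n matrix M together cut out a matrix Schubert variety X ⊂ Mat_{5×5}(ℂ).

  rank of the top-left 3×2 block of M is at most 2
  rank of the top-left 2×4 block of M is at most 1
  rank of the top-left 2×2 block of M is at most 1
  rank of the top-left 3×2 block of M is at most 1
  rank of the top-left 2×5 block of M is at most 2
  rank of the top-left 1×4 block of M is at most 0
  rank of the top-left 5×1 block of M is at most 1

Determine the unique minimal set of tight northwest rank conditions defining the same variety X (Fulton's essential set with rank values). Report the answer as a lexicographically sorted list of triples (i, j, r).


Recovering R(i,j) via the rank-extension bound from the 7 conditions:

  i=1: 0 | 0 | 0 | 0 | 1
  i=2: 1 | 1 | 1 | 1 | 2
  i=3: 1 | 1 | 2 | 2 | 3
  i=4: 1 | 2 | 3 | 3 | 4
  i=5: 1 | 2 | 3 | 4 | 5

hence w(1..5) = (5, 1, 3, 2, 4).

D(w) has 5 cells with 2 SE-corners; essential set:

[(1, 4, 0), (3, 2, 1)]


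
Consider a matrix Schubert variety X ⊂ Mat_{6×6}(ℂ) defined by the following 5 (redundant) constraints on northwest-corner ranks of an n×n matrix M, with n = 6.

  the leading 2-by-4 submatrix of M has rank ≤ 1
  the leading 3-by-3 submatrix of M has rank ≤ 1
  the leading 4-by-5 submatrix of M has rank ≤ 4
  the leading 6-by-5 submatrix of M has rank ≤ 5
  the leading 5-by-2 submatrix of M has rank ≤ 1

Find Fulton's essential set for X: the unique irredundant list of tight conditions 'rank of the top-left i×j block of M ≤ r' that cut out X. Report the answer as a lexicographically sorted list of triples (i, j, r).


Reconstructing r_w from the 5 given conditions:

  i=1: 1 1 1 1 1 1
  i=2: 1 1 1 1 2 2
  i=3: 1 1 1 2 3 3
  i=4: 1 1 2 3 4 4
  i=5: 1 1 2 3 4 5
  i=6: 1 2 3 4 5 6

giving w = (1, 5, 4, 3, 6, 2) via Δ²R.

Fulton essential set (3 of the 7 Rothe cells):

[(2, 4, 1), (3, 3, 1), (5, 2, 1)]


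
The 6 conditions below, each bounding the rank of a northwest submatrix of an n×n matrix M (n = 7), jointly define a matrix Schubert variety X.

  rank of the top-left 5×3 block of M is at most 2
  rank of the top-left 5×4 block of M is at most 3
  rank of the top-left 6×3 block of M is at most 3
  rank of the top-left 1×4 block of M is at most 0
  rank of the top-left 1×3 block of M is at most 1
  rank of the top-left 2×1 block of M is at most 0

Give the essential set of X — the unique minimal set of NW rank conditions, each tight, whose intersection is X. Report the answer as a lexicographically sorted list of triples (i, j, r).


Computing R[i][j] = min implied NW-rank bound (n=7, 6 conditions):

  i=1: 0 | 0 | 0 | 0 | 1 | 1 | 1
  i=2: 0 | 1 | 1 | 1 | 2 | 2 | 2
  i=3: 1 | 2 | 2 | 2 | 3 | 3 | 3
  i=4: 1 | 2 | 2 | 3 | 4 | 4 | 4
  i=5: 1 | 2 | 2 | 3 | 4 | 5 | 5
  i=6: 1 | 2 | 3 | 4 | 5 | 6 | 6
  i=7: 1 | 2 | 3 | 4 | 5 | 6 | 7

the unique w with this rank table is (5, 2, 1, 4, 6, 3, 7).

D(w) has 7 cells with 3 SE-corners; essential set:

[(1, 4, 0), (2, 1, 0), (5, 3, 2)]


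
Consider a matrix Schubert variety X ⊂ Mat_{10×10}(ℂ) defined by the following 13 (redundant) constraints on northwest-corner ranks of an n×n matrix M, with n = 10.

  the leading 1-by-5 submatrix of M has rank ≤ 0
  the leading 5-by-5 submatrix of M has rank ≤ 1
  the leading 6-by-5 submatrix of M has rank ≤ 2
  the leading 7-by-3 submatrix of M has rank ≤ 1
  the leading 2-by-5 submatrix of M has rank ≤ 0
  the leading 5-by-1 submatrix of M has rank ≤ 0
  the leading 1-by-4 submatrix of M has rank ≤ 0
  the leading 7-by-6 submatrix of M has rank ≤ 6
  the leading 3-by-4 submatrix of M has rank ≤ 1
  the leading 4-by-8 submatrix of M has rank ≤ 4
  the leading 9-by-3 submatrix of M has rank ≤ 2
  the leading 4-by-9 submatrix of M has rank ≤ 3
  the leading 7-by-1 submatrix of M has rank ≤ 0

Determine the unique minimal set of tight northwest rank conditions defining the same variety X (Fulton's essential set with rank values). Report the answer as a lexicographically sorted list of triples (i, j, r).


Reconstructing r_w from the 13 given conditions:

  R[1]: 0 | 0 | 0 | 0 | 0 | 1 | 1 | 1 | 1 | 1
  R[2]: 0 | 0 | 0 | 0 | 0 | 1 | 2 | 2 | 2 | 2
  R[3]: 0 | 1 | 1 | 1 | 1 | 2 | 3 | 3 | 3 | 3
  R[4]: 0 | 1 | 1 | 1 | 1 | 2 | 3 | 3 | 3 | 4
  R[5]: 0 | 1 | 1 | 1 | 1 | 2 | 3 | 4 | 4 | 5
  R[6]: 0 | 1 | 1 | 2 | 2 | 3 | 4 | 5 | 5 | 6
  R[7]: 0 | 1 | 1 | 2 | 3 | 4 | 5 | 6 | 6 | 7
  R[8]: 1 | 2 | 2 | 3 | 4 | 5 | 6 | 7 | 7 | 8
  R[9]: 1 | 2 | 2 | 3 | 4 | 5 | 6 | 7 | 8 | 9
  R[10]: 1 | 2 | 3 | 4 | 5 | 6 | 7 | 8 | 9 | 10

so w = (6, 7, 2, 10, 8, 4, 5, 1, 9, 3).

ℓ(w)=26; the 6 essential cells (i,j,r):

[(2, 5, 0), (4, 9, 3), (5, 5, 1), (7, 1, 0), (7, 3, 1), (9, 3, 2)]


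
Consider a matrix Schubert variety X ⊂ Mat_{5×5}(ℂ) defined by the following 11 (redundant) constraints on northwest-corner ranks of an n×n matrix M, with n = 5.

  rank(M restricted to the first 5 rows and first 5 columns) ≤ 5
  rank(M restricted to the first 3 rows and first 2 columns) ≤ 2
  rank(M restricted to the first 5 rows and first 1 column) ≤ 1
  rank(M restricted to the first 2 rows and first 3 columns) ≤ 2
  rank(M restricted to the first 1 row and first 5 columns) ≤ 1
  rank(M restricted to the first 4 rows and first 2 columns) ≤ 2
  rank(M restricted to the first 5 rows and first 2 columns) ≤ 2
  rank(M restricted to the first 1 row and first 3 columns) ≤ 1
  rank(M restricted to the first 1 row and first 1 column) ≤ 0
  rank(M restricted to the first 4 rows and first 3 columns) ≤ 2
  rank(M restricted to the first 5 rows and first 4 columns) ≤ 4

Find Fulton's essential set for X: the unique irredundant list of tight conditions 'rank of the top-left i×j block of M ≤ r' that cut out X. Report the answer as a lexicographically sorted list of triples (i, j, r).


Reconstructing r_w from the 11 given conditions:

  R[1]: 0, 1, 1, 1, 1
  R[2]: 1, 2, 2, 2, 2
  R[3]: 1, 2, 2, 3, 3
  R[4]: 1, 2, 2, 3, 4
  R[5]: 1, 2, 3, 4, 5

so w = (2, 1, 4, 5, 3).

Fulton essential set (2 of the 3 Rothe cells):

[(1, 1, 0), (4, 3, 2)]


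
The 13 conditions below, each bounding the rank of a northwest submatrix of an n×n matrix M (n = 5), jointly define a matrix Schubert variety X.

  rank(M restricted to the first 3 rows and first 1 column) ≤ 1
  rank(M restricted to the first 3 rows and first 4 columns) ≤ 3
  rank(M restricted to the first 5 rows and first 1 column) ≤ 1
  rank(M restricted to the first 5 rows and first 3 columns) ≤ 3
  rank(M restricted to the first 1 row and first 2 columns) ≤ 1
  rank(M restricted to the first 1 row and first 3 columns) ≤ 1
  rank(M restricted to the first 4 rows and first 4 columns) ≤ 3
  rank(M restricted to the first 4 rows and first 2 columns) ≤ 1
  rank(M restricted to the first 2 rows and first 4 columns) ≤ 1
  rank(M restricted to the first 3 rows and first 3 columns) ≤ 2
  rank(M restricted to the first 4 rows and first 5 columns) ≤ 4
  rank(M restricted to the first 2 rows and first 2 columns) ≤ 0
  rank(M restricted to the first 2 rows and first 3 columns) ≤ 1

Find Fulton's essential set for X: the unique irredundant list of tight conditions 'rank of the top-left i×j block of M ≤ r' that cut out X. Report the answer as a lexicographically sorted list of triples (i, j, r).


Recovering R(i,j) via the rank-extension bound from the 13 conditions:

  0 0 1 1 1
  0 0 1 1 2
  1 1 2 2 3
  1 1 2 3 4
  1 2 3 4 5

the unique w with this rank table is (3, 5, 1, 4, 2).

Fulton essential set (3 of the 6 Rothe cells):

[(2, 2, 0), (2, 4, 1), (4, 2, 1)]


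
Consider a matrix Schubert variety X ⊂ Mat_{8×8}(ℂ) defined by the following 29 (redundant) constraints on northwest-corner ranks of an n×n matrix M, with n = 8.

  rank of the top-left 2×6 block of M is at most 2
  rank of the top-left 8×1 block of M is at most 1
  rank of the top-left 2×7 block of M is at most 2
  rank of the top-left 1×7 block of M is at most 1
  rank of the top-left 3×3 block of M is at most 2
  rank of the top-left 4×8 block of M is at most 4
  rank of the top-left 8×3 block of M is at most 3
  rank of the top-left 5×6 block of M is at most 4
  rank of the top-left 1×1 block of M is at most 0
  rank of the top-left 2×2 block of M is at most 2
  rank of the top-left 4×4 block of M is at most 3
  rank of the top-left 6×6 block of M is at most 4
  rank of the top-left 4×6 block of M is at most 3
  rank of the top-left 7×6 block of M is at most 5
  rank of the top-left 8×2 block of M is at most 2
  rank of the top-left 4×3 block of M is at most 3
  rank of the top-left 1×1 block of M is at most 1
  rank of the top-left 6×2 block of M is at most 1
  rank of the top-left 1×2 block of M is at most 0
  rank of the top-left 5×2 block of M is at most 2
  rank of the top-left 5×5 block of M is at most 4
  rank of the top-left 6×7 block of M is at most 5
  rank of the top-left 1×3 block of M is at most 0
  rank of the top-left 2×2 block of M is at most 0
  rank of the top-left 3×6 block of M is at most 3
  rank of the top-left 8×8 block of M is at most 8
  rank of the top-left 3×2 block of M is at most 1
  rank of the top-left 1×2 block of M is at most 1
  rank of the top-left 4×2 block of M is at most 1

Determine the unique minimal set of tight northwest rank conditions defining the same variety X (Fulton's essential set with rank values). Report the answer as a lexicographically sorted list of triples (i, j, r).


Propagating the 29 rank bounds to every northwest block:

  R[1]: 0 0 0 1 1 1 1 1
  R[2]: 0 0 1 2 2 2 2 2
  R[3]: 1 1 2 3 3 3 3 3
  R[4]: 1 1 2 3 3 3 4 4
  R[5]: 1 1 2 3 4 4 5 5
  R[6]: 1 1 2 3 4 4 5 6
  R[7]: 1 2 3 4 5 5 6 7
  R[8]: 1 2 3 4 5 6 7 8

second differences of R give the permutation w = (4, 3, 1, 7, 5, 8, 2, 6).

ℓ(w)=11; the 5 essential cells (i,j,r):

[(1, 3, 0), (2, 2, 0), (4, 6, 3), (6, 2, 1), (6, 6, 4)]


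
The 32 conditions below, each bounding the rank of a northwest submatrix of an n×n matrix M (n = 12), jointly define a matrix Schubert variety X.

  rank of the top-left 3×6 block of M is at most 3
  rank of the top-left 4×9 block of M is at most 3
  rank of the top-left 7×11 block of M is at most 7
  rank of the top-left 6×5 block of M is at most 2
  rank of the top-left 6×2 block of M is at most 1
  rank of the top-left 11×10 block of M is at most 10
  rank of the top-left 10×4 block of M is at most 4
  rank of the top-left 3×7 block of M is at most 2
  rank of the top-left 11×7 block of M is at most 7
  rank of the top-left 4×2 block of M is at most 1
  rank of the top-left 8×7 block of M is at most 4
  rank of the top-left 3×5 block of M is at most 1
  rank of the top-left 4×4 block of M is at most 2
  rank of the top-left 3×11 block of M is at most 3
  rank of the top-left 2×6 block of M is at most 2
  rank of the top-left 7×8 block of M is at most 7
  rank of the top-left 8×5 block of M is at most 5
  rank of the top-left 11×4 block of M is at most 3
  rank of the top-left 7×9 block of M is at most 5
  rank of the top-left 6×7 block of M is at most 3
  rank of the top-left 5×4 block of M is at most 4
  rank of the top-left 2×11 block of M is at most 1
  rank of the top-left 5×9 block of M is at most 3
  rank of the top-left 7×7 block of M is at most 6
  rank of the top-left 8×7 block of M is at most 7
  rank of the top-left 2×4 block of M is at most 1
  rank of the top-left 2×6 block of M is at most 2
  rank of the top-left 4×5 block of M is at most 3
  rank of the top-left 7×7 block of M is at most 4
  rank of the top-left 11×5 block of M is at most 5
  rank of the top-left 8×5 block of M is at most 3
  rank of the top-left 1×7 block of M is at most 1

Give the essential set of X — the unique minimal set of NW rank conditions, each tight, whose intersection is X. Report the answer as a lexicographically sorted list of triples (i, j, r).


Propagating the 32 rank bounds to every northwest block:

  R[1]: 1  1  1  1  1  1  1  1  1  1  1  1
  R[2]: 1  1  1  1  1  1  1  1  1  1  1  2
  R[3]: 1  1  1  1  1  2  2  2  2  2  2  3
  R[4]: 1  1  2  2  2  3  3  3  3  3  3  4
  R[5]: 1  1  2  2  2  3  3  3  3  4  4  5
  R[6]: 1  1  2  2  2  3  3  4  4  5  5  6
  R[7]: 1  2  3  3  3  4  4  5  5  6  6  7
  R[8]: 1  2  3  3  3  4  4  5  6  7  7  8
  R[9]: 1  2  3  3  4  5  5  6  7  8  8  9
  R[10]: 1  2  3  3  4  5  6  7  8  9  9  10
  R[11]: 1  2  3  3  4  5  6  7  8  9  10  11
  R[12]: 1  2  3  4  5  6  7  8  9  10  11  12

reading off 1-entries of Δ²R: w = (1, 12, 6, 3, 10, 8, 2, 9, 5, 7, 11, 4).

Rothe diagram D(w) (31 cells), 9 SE-corners (essential conditions):

[(2, 11, 1), (3, 5, 1), (5, 9, 3), (6, 2, 1), (6, 5, 2), (6, 7, 3), (8, 5, 3), (8, 7, 4), (11, 4, 3)]


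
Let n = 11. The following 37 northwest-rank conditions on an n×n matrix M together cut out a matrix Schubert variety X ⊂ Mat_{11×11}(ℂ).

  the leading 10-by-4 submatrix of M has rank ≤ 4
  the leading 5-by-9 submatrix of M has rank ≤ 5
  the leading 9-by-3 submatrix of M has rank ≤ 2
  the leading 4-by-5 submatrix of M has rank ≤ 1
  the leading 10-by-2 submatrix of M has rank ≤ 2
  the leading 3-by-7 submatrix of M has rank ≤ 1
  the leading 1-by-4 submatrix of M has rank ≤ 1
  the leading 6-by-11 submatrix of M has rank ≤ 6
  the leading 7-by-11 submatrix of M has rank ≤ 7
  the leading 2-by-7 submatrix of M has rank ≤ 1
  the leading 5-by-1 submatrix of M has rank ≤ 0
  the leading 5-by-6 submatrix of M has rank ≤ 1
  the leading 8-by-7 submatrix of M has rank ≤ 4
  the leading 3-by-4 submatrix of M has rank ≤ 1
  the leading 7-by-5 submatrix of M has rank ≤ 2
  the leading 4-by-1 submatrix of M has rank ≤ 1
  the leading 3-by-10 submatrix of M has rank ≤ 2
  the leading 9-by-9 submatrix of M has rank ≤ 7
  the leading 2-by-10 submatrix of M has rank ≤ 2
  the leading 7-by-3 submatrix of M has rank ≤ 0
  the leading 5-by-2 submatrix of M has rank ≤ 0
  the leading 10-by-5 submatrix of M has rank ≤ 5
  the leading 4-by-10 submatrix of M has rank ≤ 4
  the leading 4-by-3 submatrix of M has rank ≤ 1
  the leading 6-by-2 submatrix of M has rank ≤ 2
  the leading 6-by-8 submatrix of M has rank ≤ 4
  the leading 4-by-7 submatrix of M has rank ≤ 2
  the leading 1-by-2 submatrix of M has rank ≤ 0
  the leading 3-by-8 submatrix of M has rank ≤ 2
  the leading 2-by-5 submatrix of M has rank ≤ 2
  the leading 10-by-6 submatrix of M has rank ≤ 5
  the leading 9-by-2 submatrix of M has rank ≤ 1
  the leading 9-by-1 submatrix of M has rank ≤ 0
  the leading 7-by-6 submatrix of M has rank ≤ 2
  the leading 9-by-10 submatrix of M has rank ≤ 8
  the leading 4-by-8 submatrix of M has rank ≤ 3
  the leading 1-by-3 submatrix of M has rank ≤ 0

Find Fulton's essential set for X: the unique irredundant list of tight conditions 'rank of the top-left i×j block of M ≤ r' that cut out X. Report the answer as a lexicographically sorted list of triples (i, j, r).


Computing R[i][j] = min implied NW-rank bound (n=11, 37 conditions):

  0, 0, 0, 1, 1, 1, 1, 1, 1, 1, 1
  0, 0, 0, 1, 1, 1, 1, 2, 2, 2, 2
  0, 0, 0, 1, 1, 1, 1, 2, 2, 2, 3
  0, 0, 0, 1, 1, 1, 2, 3, 3, 3, 4
  0, 0, 0, 1, 1, 1, 2, 3, 4, 4, 5
  0, 0, 0, 1, 2, 2, 3, 4, 5, 5, 6
  0, 0, 0, 1, 2, 2, 3, 4, 5, 6, 7
  0, 1, 1, 2, 3, 3, 4, 5, 6, 7, 8
  0, 1, 2, 3, 4, 4, 5, 6, 7, 8, 9
  1, 2, 3, 4, 5, 5, 6, 7, 8, 9, 10
  1, 2, 3, 4, 5, 6, 7, 8, 9, 10, 11

so w = (4, 8, 11, 7, 9, 5, 10, 2, 3, 1, 6).

6 SE-corners of the 36-cell Rothe diagram give Ess(w):

[(3, 7, 1), (3, 10, 2), (5, 6, 1), (7, 3, 0), (7, 6, 2), (9, 1, 0)]


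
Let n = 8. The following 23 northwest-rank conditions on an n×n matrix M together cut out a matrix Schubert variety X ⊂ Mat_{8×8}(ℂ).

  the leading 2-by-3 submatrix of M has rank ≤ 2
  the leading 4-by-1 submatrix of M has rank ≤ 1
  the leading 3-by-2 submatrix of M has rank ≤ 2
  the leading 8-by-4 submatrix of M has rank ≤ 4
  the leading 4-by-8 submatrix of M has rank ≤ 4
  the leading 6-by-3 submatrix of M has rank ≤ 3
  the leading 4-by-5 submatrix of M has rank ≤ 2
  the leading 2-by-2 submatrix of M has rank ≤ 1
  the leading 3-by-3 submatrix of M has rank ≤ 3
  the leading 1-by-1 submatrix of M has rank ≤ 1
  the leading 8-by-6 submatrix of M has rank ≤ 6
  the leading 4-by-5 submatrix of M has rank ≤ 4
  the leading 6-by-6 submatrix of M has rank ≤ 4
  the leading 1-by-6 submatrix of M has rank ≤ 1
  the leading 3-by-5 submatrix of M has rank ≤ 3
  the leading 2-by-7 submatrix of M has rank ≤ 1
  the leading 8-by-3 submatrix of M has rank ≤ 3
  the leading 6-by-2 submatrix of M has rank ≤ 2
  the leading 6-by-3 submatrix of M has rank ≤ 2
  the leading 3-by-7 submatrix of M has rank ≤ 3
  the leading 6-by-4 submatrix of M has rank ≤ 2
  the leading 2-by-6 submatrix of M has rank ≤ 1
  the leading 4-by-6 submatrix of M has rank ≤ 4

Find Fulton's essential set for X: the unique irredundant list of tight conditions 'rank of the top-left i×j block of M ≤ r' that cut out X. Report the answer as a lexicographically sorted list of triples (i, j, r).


The tightest implied rank at each (i,j), from the 23 conditions:

  i=1: 1 1 1 1 1 1 1 1
  i=2: 1 1 1 1 1 1 1 2
  i=3: 1 2 2 2 2 2 2 3
  i=4: 1 2 2 2 2 3 3 4
  i=5: 1 2 2 2 3 4 4 5
  i=6: 1 2 2 2 3 4 5 6
  i=7: 1 2 3 3 4 5 6 7
  i=8: 1 2 3 4 5 6 7 8

so w = (1, 8, 2, 6, 5, 7, 3, 4).

D(w) has 13 cells with 3 SE-corners; essential set:

[(2, 7, 1), (4, 5, 2), (6, 4, 2)]


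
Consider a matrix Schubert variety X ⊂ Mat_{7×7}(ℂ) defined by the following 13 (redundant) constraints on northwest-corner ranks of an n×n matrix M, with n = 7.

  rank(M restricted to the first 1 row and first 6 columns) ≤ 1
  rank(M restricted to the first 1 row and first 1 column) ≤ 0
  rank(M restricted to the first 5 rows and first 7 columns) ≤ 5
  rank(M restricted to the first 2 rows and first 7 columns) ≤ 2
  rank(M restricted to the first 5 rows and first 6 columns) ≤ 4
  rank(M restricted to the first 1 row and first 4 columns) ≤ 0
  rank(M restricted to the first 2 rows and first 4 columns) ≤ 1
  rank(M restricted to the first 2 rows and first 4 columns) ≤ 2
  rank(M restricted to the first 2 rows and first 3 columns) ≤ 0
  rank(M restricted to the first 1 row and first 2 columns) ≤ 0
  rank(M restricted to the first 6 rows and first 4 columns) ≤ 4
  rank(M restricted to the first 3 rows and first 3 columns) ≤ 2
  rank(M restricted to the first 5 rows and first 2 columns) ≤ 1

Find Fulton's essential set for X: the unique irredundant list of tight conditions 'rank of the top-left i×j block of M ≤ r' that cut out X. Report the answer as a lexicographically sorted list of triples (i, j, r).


Reconstructing r_w from the 13 given conditions:

  0 0 0 0 1 1 1
  0 0 0 1 2 2 2
  1 1 1 2 3 3 3
  1 1 2 3 4 4 4
  1 1 2 3 4 4 5
  1 2 3 4 5 5 6
  1 2 3 4 5 6 7

hence w(1..7) = (5, 4, 1, 3, 7, 2, 6).

ℓ(w)=10; the 4 essential cells (i,j,r):

[(1, 4, 0), (2, 3, 0), (5, 2, 1), (5, 6, 4)]


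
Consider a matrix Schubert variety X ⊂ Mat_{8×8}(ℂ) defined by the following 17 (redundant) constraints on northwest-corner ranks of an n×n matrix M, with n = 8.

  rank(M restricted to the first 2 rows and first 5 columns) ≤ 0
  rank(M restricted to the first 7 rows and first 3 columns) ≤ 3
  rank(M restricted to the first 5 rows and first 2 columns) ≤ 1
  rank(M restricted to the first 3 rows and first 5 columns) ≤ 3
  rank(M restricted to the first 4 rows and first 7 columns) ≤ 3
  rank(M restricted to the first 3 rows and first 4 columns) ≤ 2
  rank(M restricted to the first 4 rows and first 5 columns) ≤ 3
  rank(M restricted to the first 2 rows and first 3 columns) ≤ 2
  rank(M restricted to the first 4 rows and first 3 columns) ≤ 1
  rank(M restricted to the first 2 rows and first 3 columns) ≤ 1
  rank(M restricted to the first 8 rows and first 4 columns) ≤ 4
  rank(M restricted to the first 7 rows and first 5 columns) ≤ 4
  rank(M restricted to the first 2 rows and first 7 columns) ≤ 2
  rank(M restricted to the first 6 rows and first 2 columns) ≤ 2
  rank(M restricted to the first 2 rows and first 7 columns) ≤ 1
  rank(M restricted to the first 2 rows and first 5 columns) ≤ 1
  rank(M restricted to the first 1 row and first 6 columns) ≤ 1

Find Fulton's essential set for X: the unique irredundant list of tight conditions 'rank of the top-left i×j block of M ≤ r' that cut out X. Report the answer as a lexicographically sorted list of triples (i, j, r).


Recovering R(i,j) via the rank-extension bound from the 17 conditions:

  R[1]: 0, 0, 0, 0, 0, 1, 1, 1
  R[2]: 0, 0, 0, 0, 0, 1, 1, 2
  R[3]: 1, 1, 1, 1, 1, 2, 2, 3
  R[4]: 1, 1, 1, 2, 2, 3, 3, 4
  R[5]: 1, 1, 2, 3, 3, 4, 4, 5
  R[6]: 1, 2, 3, 4, 4, 5, 5, 6
  R[7]: 1, 2, 3, 4, 4, 5, 6, 7
  R[8]: 1, 2, 3, 4, 5, 6, 7, 8

so w = (6, 8, 1, 4, 3, 2, 7, 5).

5 SE-corners of the 15-cell Rothe diagram give Ess(w):

[(2, 5, 0), (2, 7, 1), (4, 3, 1), (5, 2, 1), (7, 5, 4)]


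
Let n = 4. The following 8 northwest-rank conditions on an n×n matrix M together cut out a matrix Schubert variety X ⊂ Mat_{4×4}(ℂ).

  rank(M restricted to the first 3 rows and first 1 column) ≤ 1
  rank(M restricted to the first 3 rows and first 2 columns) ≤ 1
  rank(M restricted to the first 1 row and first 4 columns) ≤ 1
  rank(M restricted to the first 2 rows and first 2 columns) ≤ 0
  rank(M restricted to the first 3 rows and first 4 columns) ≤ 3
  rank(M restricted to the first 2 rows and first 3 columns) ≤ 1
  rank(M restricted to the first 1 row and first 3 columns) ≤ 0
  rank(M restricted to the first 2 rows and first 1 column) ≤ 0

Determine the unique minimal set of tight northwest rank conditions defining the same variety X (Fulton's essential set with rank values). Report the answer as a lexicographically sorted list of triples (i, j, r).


Propagating the 8 rank bounds to every northwest block:

  R[1]: 0 | 0 | 0 | 1
  R[2]: 0 | 0 | 1 | 2
  R[3]: 1 | 1 | 2 | 3
  R[4]: 1 | 2 | 3 | 4

giving w = (4, 3, 1, 2) via Δ²R.

D(w) has 5 cells with 2 SE-corners; essential set:

[(1, 3, 0), (2, 2, 0)]


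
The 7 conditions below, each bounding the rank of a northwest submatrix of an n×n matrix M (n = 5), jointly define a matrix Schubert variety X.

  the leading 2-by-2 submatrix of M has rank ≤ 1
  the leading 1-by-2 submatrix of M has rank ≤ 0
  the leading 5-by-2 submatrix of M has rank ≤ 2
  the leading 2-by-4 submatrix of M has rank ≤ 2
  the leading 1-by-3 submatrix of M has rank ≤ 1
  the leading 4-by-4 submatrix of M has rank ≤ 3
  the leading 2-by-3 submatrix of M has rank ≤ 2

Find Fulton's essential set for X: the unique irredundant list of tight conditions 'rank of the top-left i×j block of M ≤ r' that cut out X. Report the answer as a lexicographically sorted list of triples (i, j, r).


Propagating the 7 rank bounds to every northwest block:

  R[1]: 0, 0, 1, 1, 1
  R[2]: 1, 1, 2, 2, 2
  R[3]: 1, 2, 3, 3, 3
  R[4]: 1, 2, 3, 3, 4
  R[5]: 1, 2, 3, 4, 5

hence w(1..5) = (3, 1, 2, 5, 4).

Rothe diagram D(w) (3 cells), 2 SE-corners (essential conditions):

[(1, 2, 0), (4, 4, 3)]


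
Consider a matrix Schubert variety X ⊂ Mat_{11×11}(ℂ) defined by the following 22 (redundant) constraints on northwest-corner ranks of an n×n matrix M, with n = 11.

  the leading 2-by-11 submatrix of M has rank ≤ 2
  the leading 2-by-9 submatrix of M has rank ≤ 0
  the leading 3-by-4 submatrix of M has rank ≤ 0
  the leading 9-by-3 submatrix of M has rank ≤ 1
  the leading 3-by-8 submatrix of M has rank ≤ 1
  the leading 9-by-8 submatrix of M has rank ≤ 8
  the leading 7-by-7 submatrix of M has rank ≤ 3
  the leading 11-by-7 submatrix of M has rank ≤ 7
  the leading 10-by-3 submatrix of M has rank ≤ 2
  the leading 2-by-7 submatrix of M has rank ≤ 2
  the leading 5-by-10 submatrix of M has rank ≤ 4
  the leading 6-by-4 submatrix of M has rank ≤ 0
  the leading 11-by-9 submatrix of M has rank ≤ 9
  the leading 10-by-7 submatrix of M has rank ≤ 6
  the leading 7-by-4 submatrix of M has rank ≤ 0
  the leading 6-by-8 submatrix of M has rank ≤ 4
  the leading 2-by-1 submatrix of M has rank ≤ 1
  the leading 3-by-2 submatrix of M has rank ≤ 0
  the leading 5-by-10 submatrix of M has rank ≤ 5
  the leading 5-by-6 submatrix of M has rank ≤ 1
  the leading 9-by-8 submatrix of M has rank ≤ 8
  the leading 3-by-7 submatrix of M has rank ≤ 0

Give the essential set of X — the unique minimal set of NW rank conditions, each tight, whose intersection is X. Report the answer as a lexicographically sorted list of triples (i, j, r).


Recovering R(i,j) via the rank-extension bound from the 22 conditions:

  row 1: 0 0 0 0 0 0 0 0 0 1 1
  row 2: 0 0 0 0 0 0 0 0 0 1 2
  row 3: 0 0 0 0 0 0 0 1 1 2 3
  row 4: 0 0 0 0 1 1 1 2 2 3 4
  row 5: 0 0 0 0 1 1 2 3 3 4 5
  row 6: 0 0 0 0 1 2 3 4 4 5 6
  row 7: 0 0 0 0 1 2 3 4 5 6 7
  row 8: 1 1 1 1 2 3 4 5 6 7 8
  row 9: 1 1 1 2 3 4 5 6 7 8 9
  row 10: 1 2 2 3 4 5 6 7 8 9 10
  row 11: 1 2 3 4 5 6 7 8 9 10 11

the unique w with this rank table is (10, 11, 8, 5, 7, 6, 9, 1, 4, 2, 3).

Fulton essential set (5 of the 44 Rothe cells):

[(2, 9, 0), (3, 7, 0), (5, 6, 1), (7, 4, 0), (9, 3, 1)]


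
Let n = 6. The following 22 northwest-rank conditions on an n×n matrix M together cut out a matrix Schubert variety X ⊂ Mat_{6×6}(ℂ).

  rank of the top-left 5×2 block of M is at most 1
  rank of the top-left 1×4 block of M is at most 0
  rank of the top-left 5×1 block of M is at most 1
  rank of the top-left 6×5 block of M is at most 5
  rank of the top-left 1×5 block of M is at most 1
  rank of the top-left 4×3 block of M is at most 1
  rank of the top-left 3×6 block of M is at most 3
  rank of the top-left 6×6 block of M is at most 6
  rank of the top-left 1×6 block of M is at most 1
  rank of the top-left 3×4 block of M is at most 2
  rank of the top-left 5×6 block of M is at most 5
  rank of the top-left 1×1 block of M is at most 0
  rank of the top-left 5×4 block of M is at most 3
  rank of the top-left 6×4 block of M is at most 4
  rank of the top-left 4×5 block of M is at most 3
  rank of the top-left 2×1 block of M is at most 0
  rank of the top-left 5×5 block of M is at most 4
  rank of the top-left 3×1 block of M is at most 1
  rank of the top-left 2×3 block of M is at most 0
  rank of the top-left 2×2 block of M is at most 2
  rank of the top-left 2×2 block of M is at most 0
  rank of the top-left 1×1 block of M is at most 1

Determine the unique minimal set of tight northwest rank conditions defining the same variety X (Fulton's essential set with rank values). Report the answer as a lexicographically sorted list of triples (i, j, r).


Computing R[i][j] = min implied NW-rank bound (n=6, 22 conditions):

  i=1: 0 | 0 | 0 | 0 | 1 | 1
  i=2: 0 | 0 | 0 | 1 | 2 | 2
  i=3: 1 | 1 | 1 | 2 | 3 | 3
  i=4: 1 | 1 | 1 | 2 | 3 | 4
  i=5: 1 | 1 | 2 | 3 | 4 | 5
  i=6: 1 | 2 | 3 | 4 | 5 | 6

reading off 1-entries of Δ²R: w = (5, 4, 1, 6, 3, 2).

ℓ(w)=10; the 4 essential cells (i,j,r):

[(1, 4, 0), (2, 3, 0), (4, 3, 1), (5, 2, 1)]


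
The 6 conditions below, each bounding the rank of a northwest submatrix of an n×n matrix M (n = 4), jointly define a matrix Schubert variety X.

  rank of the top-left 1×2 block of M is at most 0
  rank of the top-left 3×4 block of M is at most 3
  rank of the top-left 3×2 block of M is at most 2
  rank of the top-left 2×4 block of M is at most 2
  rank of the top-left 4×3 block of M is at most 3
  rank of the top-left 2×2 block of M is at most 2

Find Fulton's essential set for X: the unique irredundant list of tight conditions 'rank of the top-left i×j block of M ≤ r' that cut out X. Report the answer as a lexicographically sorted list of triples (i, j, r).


Rank table r_w(4×4) implied by the 6 constraints:

  row 1: 0 | 0 | 1 | 1
  row 2: 1 | 1 | 2 | 2
  row 3: 1 | 2 | 3 | 3
  row 4: 1 | 2 | 3 | 4

the unique w with this rank table is (3, 1, 2, 4).

1 SE-corner of the 2-cell Rothe diagram gives Ess(w):

[(1, 2, 0)]


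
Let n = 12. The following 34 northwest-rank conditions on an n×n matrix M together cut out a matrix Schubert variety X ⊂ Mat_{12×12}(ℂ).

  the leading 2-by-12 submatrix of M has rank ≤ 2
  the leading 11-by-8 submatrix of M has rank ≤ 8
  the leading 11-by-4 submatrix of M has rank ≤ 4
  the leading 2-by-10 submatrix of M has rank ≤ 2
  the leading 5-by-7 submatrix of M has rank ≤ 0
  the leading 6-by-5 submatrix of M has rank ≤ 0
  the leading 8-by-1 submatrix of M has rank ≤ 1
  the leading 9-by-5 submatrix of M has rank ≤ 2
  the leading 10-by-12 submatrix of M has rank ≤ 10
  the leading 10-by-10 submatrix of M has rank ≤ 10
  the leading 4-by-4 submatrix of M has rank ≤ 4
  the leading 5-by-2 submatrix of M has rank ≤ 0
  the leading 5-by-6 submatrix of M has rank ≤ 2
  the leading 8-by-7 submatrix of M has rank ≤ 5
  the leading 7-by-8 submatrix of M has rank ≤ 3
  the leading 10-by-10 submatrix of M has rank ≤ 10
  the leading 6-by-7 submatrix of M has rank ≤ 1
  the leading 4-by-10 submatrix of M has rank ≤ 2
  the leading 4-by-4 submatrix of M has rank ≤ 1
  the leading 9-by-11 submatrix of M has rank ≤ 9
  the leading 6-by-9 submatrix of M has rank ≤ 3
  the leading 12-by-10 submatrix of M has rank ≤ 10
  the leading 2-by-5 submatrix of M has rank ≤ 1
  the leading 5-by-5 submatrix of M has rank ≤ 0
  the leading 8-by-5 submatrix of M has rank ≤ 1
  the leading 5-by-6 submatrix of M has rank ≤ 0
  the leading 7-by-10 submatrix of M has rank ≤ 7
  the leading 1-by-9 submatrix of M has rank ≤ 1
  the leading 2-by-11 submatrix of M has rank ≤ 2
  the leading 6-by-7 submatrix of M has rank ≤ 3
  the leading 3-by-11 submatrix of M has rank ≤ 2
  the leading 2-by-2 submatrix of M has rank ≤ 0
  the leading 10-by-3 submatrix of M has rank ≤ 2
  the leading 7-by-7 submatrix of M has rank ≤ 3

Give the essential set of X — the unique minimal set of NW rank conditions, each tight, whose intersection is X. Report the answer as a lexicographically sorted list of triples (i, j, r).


Recovering R(i,j) via the rank-extension bound from the 34 conditions:

  R[1]: 0  0  0  0  0  0  0  1  1  1  1  1
  R[2]: 0  0  0  0  0  0  0  1  2  2  2  2
  R[3]: 0  0  0  0  0  0  0  1  2  2  2  3
  R[4]: 0  0  0  0  0  0  0  1  2  2  3  4
  R[5]: 0  0  0  0  0  0  0  1  2  3  4  5
  R[6]: 0  0  0  0  0  1  1  2  3  4  5  6
  R[7]: 1  1  1  1  1  2  2  3  4  5  6  7
  R[8]: 1  1  1  1  1  2  3  4  5  6  7  8
  R[9]: 1  2  2  2  2  3  4  5  6  7  8  9
  R[10]: 1  2  2  3  3  4  5  6  7  8  9  10
  R[11]: 1  2  3  4  4  5  6  7  8  9  10  11
  R[12]: 1  2  3  4  5  6  7  8  9  10  11  12

second differences of R give the permutation w = (8, 9, 12, 11, 10, 6, 1, 7, 2, 4, 3, 5).

Fulton essential set (6 of the 48 Rothe cells):

[(3, 11, 2), (4, 10, 2), (5, 7, 0), (6, 5, 0), (8, 5, 1), (10, 3, 2)]


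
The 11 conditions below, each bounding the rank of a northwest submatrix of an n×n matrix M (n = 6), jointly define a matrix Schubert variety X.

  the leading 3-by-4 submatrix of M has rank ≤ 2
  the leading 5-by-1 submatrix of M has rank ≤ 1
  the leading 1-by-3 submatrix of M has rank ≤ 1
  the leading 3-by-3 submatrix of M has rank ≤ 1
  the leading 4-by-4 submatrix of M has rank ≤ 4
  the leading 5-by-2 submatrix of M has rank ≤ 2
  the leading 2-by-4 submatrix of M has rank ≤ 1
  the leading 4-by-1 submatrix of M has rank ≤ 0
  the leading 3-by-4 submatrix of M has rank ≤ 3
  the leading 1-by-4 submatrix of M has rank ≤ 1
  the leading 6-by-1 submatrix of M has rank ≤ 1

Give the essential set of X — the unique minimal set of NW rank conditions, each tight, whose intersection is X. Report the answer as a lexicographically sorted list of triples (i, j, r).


Computing R[i][j] = min implied NW-rank bound (n=6, 11 conditions):

  i=1: 0  1  1  1  1  1
  i=2: 0  1  1  1  2  2
  i=3: 0  1  1  2  3  3
  i=4: 0  1  2  3  4  4
  i=5: 1  2  3  4  5  5
  i=6: 1  2  3  4  5  6

second differences of R give the permutation w = (2, 5, 4, 3, 1, 6).

Rothe diagram D(w) (7 cells), 3 SE-corners (essential conditions):

[(2, 4, 1), (3, 3, 1), (4, 1, 0)]


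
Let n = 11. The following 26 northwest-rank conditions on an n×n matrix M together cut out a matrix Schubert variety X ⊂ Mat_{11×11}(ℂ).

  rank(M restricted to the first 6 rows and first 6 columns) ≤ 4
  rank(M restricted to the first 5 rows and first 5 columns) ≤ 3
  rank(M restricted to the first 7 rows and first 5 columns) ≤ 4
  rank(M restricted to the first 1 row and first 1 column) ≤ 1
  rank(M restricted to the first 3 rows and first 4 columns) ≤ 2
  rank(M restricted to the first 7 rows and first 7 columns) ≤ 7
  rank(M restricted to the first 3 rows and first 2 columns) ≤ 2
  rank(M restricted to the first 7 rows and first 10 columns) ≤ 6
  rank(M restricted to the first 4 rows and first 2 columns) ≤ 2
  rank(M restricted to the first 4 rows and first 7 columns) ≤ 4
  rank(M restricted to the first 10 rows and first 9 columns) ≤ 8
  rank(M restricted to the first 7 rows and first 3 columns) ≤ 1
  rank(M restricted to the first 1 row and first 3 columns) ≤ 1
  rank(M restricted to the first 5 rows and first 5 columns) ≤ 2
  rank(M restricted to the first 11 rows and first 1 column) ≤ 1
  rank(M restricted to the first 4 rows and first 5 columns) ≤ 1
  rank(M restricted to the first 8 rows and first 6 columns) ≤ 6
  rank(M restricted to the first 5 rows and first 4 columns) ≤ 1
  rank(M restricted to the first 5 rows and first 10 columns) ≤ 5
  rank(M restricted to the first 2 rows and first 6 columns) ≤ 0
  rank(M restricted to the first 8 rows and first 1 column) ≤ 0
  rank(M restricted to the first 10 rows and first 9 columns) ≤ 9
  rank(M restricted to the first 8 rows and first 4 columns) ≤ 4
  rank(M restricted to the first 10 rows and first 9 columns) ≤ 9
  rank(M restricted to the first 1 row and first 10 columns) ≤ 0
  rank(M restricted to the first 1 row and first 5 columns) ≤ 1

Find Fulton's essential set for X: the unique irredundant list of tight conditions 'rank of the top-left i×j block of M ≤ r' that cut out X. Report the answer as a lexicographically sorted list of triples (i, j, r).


Computing R[i][j] = min implied NW-rank bound (n=11, 26 conditions):

  0  0  0  0  0  0  0  0  0  0  1
  0  0  0  0  0  0  1  1  1  1  2
  0  1  1  1  1  1  2  2  2  2  3
  0  1  1  1  1  2  3  3  3  3  4
  0  1  1  1  2  3  4  4  4  4  5
  0  1  1  2  3  4  5  5  5  5  6
  0  1  1  2  3  4  5  6  6  6  7
  0  1  2  3  4  5  6  7  7  7  8
  1  2  3  4  5  6  7  8  8  8  9
  1  2  3  4  5  6  7  8  8  9  10
  1  2  3  4  5  6  7  8  9  10  11

giving w = (11, 7, 2, 6, 5, 4, 8, 3, 1, 10, 9) via Δ²R.

D(w) has 30 cells with 7 SE-corners; essential set:

[(1, 10, 0), (2, 6, 0), (4, 5, 1), (5, 4, 1), (7, 3, 1), (8, 1, 0), (10, 9, 8)]
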